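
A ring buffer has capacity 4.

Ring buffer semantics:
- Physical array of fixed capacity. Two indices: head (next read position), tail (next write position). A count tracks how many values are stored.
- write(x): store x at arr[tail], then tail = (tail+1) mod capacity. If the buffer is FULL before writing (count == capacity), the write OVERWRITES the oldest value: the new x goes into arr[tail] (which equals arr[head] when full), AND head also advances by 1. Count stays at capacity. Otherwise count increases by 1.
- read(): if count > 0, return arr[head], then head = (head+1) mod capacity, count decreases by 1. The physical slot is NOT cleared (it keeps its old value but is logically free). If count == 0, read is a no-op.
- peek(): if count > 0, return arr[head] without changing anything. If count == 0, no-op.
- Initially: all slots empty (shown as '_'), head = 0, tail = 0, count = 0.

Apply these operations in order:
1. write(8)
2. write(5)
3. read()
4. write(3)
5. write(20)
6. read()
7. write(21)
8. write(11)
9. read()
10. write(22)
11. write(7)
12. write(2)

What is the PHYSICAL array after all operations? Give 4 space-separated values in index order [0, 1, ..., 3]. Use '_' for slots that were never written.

Answer: 2 11 22 7

Derivation:
After op 1 (write(8)): arr=[8 _ _ _] head=0 tail=1 count=1
After op 2 (write(5)): arr=[8 5 _ _] head=0 tail=2 count=2
After op 3 (read()): arr=[8 5 _ _] head=1 tail=2 count=1
After op 4 (write(3)): arr=[8 5 3 _] head=1 tail=3 count=2
After op 5 (write(20)): arr=[8 5 3 20] head=1 tail=0 count=3
After op 6 (read()): arr=[8 5 3 20] head=2 tail=0 count=2
After op 7 (write(21)): arr=[21 5 3 20] head=2 tail=1 count=3
After op 8 (write(11)): arr=[21 11 3 20] head=2 tail=2 count=4
After op 9 (read()): arr=[21 11 3 20] head=3 tail=2 count=3
After op 10 (write(22)): arr=[21 11 22 20] head=3 tail=3 count=4
After op 11 (write(7)): arr=[21 11 22 7] head=0 tail=0 count=4
After op 12 (write(2)): arr=[2 11 22 7] head=1 tail=1 count=4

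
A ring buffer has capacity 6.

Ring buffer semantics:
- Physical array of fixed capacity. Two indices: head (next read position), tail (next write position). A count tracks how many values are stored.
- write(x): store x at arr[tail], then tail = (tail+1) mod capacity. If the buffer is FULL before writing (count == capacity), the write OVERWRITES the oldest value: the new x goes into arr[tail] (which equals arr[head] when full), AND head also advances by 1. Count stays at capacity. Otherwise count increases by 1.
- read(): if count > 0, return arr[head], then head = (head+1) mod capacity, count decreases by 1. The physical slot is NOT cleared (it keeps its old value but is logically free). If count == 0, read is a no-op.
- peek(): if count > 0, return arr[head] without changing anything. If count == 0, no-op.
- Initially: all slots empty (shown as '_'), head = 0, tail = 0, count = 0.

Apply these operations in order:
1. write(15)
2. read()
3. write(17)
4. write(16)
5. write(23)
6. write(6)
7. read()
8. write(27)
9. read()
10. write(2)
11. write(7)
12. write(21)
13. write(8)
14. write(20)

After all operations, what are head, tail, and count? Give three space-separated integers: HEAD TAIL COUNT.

Answer: 5 5 6

Derivation:
After op 1 (write(15)): arr=[15 _ _ _ _ _] head=0 tail=1 count=1
After op 2 (read()): arr=[15 _ _ _ _ _] head=1 tail=1 count=0
After op 3 (write(17)): arr=[15 17 _ _ _ _] head=1 tail=2 count=1
After op 4 (write(16)): arr=[15 17 16 _ _ _] head=1 tail=3 count=2
After op 5 (write(23)): arr=[15 17 16 23 _ _] head=1 tail=4 count=3
After op 6 (write(6)): arr=[15 17 16 23 6 _] head=1 tail=5 count=4
After op 7 (read()): arr=[15 17 16 23 6 _] head=2 tail=5 count=3
After op 8 (write(27)): arr=[15 17 16 23 6 27] head=2 tail=0 count=4
After op 9 (read()): arr=[15 17 16 23 6 27] head=3 tail=0 count=3
After op 10 (write(2)): arr=[2 17 16 23 6 27] head=3 tail=1 count=4
After op 11 (write(7)): arr=[2 7 16 23 6 27] head=3 tail=2 count=5
After op 12 (write(21)): arr=[2 7 21 23 6 27] head=3 tail=3 count=6
After op 13 (write(8)): arr=[2 7 21 8 6 27] head=4 tail=4 count=6
After op 14 (write(20)): arr=[2 7 21 8 20 27] head=5 tail=5 count=6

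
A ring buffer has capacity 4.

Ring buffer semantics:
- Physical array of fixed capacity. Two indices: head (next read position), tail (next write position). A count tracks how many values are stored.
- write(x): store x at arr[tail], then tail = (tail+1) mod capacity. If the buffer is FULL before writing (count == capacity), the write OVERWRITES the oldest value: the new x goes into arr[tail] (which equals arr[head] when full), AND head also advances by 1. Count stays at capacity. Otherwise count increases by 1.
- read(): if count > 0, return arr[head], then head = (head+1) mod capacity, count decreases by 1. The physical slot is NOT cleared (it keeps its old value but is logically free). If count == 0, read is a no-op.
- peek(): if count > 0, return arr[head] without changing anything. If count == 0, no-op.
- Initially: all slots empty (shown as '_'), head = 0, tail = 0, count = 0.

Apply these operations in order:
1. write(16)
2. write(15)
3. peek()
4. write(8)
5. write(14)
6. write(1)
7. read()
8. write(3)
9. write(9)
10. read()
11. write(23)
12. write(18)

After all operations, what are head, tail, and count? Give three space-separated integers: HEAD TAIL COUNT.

After op 1 (write(16)): arr=[16 _ _ _] head=0 tail=1 count=1
After op 2 (write(15)): arr=[16 15 _ _] head=0 tail=2 count=2
After op 3 (peek()): arr=[16 15 _ _] head=0 tail=2 count=2
After op 4 (write(8)): arr=[16 15 8 _] head=0 tail=3 count=3
After op 5 (write(14)): arr=[16 15 8 14] head=0 tail=0 count=4
After op 6 (write(1)): arr=[1 15 8 14] head=1 tail=1 count=4
After op 7 (read()): arr=[1 15 8 14] head=2 tail=1 count=3
After op 8 (write(3)): arr=[1 3 8 14] head=2 tail=2 count=4
After op 9 (write(9)): arr=[1 3 9 14] head=3 tail=3 count=4
After op 10 (read()): arr=[1 3 9 14] head=0 tail=3 count=3
After op 11 (write(23)): arr=[1 3 9 23] head=0 tail=0 count=4
After op 12 (write(18)): arr=[18 3 9 23] head=1 tail=1 count=4

Answer: 1 1 4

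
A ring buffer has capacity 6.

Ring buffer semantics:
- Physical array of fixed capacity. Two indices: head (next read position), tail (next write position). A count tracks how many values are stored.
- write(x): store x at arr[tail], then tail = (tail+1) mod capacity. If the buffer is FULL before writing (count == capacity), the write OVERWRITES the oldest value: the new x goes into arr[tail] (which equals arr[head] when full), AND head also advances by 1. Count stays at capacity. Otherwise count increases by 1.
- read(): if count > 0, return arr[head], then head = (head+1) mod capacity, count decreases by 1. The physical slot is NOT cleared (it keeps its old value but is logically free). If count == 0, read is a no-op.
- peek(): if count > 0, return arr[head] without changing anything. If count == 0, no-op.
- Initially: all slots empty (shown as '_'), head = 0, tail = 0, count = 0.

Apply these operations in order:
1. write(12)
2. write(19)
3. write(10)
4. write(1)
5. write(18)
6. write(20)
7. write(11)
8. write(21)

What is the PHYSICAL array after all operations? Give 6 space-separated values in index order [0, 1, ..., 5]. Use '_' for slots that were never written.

Answer: 11 21 10 1 18 20

Derivation:
After op 1 (write(12)): arr=[12 _ _ _ _ _] head=0 tail=1 count=1
After op 2 (write(19)): arr=[12 19 _ _ _ _] head=0 tail=2 count=2
After op 3 (write(10)): arr=[12 19 10 _ _ _] head=0 tail=3 count=3
After op 4 (write(1)): arr=[12 19 10 1 _ _] head=0 tail=4 count=4
After op 5 (write(18)): arr=[12 19 10 1 18 _] head=0 tail=5 count=5
After op 6 (write(20)): arr=[12 19 10 1 18 20] head=0 tail=0 count=6
After op 7 (write(11)): arr=[11 19 10 1 18 20] head=1 tail=1 count=6
After op 8 (write(21)): arr=[11 21 10 1 18 20] head=2 tail=2 count=6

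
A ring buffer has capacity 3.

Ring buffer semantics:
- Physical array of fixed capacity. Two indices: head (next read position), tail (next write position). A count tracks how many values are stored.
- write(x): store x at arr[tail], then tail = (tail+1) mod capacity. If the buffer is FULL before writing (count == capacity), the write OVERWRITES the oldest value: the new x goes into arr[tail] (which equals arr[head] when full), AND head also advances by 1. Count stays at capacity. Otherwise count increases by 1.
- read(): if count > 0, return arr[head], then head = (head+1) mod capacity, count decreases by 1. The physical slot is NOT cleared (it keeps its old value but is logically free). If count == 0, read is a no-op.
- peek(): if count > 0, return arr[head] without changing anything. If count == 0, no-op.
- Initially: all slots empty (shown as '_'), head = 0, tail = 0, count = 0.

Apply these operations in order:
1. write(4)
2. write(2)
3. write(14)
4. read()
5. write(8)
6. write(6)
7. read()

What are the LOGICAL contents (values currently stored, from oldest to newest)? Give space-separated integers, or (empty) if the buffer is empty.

After op 1 (write(4)): arr=[4 _ _] head=0 tail=1 count=1
After op 2 (write(2)): arr=[4 2 _] head=0 tail=2 count=2
After op 3 (write(14)): arr=[4 2 14] head=0 tail=0 count=3
After op 4 (read()): arr=[4 2 14] head=1 tail=0 count=2
After op 5 (write(8)): arr=[8 2 14] head=1 tail=1 count=3
After op 6 (write(6)): arr=[8 6 14] head=2 tail=2 count=3
After op 7 (read()): arr=[8 6 14] head=0 tail=2 count=2

Answer: 8 6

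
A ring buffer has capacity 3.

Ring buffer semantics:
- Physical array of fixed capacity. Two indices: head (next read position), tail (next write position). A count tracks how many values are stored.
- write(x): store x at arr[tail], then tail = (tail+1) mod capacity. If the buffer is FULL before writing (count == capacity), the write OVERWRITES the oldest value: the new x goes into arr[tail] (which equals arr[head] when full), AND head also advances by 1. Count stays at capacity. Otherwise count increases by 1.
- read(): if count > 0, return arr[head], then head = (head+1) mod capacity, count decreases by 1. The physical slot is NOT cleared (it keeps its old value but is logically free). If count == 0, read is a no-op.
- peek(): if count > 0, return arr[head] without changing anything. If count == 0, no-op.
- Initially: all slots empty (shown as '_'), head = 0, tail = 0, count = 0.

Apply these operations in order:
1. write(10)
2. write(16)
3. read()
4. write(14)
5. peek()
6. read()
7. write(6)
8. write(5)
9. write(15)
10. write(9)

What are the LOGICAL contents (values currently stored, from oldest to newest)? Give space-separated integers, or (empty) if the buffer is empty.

After op 1 (write(10)): arr=[10 _ _] head=0 tail=1 count=1
After op 2 (write(16)): arr=[10 16 _] head=0 tail=2 count=2
After op 3 (read()): arr=[10 16 _] head=1 tail=2 count=1
After op 4 (write(14)): arr=[10 16 14] head=1 tail=0 count=2
After op 5 (peek()): arr=[10 16 14] head=1 tail=0 count=2
After op 6 (read()): arr=[10 16 14] head=2 tail=0 count=1
After op 7 (write(6)): arr=[6 16 14] head=2 tail=1 count=2
After op 8 (write(5)): arr=[6 5 14] head=2 tail=2 count=3
After op 9 (write(15)): arr=[6 5 15] head=0 tail=0 count=3
After op 10 (write(9)): arr=[9 5 15] head=1 tail=1 count=3

Answer: 5 15 9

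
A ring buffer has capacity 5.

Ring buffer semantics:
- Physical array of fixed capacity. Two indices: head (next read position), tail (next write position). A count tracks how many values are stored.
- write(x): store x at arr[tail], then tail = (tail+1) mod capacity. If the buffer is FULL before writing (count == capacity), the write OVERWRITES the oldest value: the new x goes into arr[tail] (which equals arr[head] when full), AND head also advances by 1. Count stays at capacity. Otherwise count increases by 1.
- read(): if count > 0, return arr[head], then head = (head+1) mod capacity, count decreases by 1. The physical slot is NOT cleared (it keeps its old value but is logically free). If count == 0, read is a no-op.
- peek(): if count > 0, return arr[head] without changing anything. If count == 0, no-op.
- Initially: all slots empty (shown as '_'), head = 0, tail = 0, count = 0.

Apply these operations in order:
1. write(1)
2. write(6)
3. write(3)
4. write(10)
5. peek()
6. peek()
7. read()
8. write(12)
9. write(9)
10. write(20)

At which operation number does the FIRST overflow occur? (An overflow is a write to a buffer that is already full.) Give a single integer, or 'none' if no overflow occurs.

Answer: 10

Derivation:
After op 1 (write(1)): arr=[1 _ _ _ _] head=0 tail=1 count=1
After op 2 (write(6)): arr=[1 6 _ _ _] head=0 tail=2 count=2
After op 3 (write(3)): arr=[1 6 3 _ _] head=0 tail=3 count=3
After op 4 (write(10)): arr=[1 6 3 10 _] head=0 tail=4 count=4
After op 5 (peek()): arr=[1 6 3 10 _] head=0 tail=4 count=4
After op 6 (peek()): arr=[1 6 3 10 _] head=0 tail=4 count=4
After op 7 (read()): arr=[1 6 3 10 _] head=1 tail=4 count=3
After op 8 (write(12)): arr=[1 6 3 10 12] head=1 tail=0 count=4
After op 9 (write(9)): arr=[9 6 3 10 12] head=1 tail=1 count=5
After op 10 (write(20)): arr=[9 20 3 10 12] head=2 tail=2 count=5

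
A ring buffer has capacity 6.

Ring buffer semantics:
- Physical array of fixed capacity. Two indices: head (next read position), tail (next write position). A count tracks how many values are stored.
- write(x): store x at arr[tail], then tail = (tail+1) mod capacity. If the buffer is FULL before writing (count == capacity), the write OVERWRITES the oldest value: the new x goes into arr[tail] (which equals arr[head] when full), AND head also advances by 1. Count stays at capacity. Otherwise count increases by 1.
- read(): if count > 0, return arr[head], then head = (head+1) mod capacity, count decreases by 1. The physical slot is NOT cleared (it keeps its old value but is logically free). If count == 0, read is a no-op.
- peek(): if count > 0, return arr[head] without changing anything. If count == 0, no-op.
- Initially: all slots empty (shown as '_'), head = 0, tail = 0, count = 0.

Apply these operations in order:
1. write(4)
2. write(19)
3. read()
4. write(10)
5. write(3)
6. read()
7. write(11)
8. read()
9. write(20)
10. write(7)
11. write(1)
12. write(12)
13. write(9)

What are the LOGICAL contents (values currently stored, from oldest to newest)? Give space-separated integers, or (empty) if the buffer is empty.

After op 1 (write(4)): arr=[4 _ _ _ _ _] head=0 tail=1 count=1
After op 2 (write(19)): arr=[4 19 _ _ _ _] head=0 tail=2 count=2
After op 3 (read()): arr=[4 19 _ _ _ _] head=1 tail=2 count=1
After op 4 (write(10)): arr=[4 19 10 _ _ _] head=1 tail=3 count=2
After op 5 (write(3)): arr=[4 19 10 3 _ _] head=1 tail=4 count=3
After op 6 (read()): arr=[4 19 10 3 _ _] head=2 tail=4 count=2
After op 7 (write(11)): arr=[4 19 10 3 11 _] head=2 tail=5 count=3
After op 8 (read()): arr=[4 19 10 3 11 _] head=3 tail=5 count=2
After op 9 (write(20)): arr=[4 19 10 3 11 20] head=3 tail=0 count=3
After op 10 (write(7)): arr=[7 19 10 3 11 20] head=3 tail=1 count=4
After op 11 (write(1)): arr=[7 1 10 3 11 20] head=3 tail=2 count=5
After op 12 (write(12)): arr=[7 1 12 3 11 20] head=3 tail=3 count=6
After op 13 (write(9)): arr=[7 1 12 9 11 20] head=4 tail=4 count=6

Answer: 11 20 7 1 12 9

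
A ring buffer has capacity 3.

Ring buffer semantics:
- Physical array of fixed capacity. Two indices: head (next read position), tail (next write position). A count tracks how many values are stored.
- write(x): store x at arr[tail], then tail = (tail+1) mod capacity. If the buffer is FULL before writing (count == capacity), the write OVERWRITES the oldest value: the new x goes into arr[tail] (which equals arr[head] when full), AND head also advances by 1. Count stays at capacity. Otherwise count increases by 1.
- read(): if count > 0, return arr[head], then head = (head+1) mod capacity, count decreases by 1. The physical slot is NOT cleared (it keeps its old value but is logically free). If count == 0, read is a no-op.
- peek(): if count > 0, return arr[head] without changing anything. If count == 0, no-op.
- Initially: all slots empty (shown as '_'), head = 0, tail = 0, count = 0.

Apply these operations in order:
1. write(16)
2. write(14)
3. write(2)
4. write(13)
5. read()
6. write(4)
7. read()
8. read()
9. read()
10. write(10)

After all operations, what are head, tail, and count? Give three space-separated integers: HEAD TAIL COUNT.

After op 1 (write(16)): arr=[16 _ _] head=0 tail=1 count=1
After op 2 (write(14)): arr=[16 14 _] head=0 tail=2 count=2
After op 3 (write(2)): arr=[16 14 2] head=0 tail=0 count=3
After op 4 (write(13)): arr=[13 14 2] head=1 tail=1 count=3
After op 5 (read()): arr=[13 14 2] head=2 tail=1 count=2
After op 6 (write(4)): arr=[13 4 2] head=2 tail=2 count=3
After op 7 (read()): arr=[13 4 2] head=0 tail=2 count=2
After op 8 (read()): arr=[13 4 2] head=1 tail=2 count=1
After op 9 (read()): arr=[13 4 2] head=2 tail=2 count=0
After op 10 (write(10)): arr=[13 4 10] head=2 tail=0 count=1

Answer: 2 0 1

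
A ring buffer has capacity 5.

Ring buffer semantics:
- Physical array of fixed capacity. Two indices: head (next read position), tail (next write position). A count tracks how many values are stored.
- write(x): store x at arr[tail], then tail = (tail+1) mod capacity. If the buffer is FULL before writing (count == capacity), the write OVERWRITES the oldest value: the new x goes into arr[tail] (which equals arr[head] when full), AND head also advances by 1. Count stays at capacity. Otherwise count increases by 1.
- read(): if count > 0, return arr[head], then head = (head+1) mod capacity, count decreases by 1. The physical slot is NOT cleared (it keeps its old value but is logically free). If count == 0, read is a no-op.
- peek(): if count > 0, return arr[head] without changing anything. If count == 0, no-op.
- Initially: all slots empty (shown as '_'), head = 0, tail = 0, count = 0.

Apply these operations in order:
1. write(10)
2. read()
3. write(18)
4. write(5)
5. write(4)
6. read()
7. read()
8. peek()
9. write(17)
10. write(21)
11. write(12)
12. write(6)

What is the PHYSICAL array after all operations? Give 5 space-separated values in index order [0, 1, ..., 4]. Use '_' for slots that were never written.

After op 1 (write(10)): arr=[10 _ _ _ _] head=0 tail=1 count=1
After op 2 (read()): arr=[10 _ _ _ _] head=1 tail=1 count=0
After op 3 (write(18)): arr=[10 18 _ _ _] head=1 tail=2 count=1
After op 4 (write(5)): arr=[10 18 5 _ _] head=1 tail=3 count=2
After op 5 (write(4)): arr=[10 18 5 4 _] head=1 tail=4 count=3
After op 6 (read()): arr=[10 18 5 4 _] head=2 tail=4 count=2
After op 7 (read()): arr=[10 18 5 4 _] head=3 tail=4 count=1
After op 8 (peek()): arr=[10 18 5 4 _] head=3 tail=4 count=1
After op 9 (write(17)): arr=[10 18 5 4 17] head=3 tail=0 count=2
After op 10 (write(21)): arr=[21 18 5 4 17] head=3 tail=1 count=3
After op 11 (write(12)): arr=[21 12 5 4 17] head=3 tail=2 count=4
After op 12 (write(6)): arr=[21 12 6 4 17] head=3 tail=3 count=5

Answer: 21 12 6 4 17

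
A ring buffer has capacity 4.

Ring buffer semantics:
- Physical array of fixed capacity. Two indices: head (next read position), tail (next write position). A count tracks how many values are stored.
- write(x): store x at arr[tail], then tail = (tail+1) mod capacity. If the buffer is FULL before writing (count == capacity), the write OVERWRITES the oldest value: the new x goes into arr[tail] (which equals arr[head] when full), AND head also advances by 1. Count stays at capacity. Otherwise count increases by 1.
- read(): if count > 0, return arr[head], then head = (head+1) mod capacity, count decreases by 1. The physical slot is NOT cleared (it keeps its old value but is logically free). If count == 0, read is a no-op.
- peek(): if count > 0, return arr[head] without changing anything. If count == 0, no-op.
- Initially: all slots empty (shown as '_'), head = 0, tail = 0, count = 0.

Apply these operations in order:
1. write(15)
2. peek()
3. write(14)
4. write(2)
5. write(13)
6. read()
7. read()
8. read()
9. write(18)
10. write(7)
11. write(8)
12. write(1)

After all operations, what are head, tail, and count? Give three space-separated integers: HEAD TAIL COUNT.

Answer: 0 0 4

Derivation:
After op 1 (write(15)): arr=[15 _ _ _] head=0 tail=1 count=1
After op 2 (peek()): arr=[15 _ _ _] head=0 tail=1 count=1
After op 3 (write(14)): arr=[15 14 _ _] head=0 tail=2 count=2
After op 4 (write(2)): arr=[15 14 2 _] head=0 tail=3 count=3
After op 5 (write(13)): arr=[15 14 2 13] head=0 tail=0 count=4
After op 6 (read()): arr=[15 14 2 13] head=1 tail=0 count=3
After op 7 (read()): arr=[15 14 2 13] head=2 tail=0 count=2
After op 8 (read()): arr=[15 14 2 13] head=3 tail=0 count=1
After op 9 (write(18)): arr=[18 14 2 13] head=3 tail=1 count=2
After op 10 (write(7)): arr=[18 7 2 13] head=3 tail=2 count=3
After op 11 (write(8)): arr=[18 7 8 13] head=3 tail=3 count=4
After op 12 (write(1)): arr=[18 7 8 1] head=0 tail=0 count=4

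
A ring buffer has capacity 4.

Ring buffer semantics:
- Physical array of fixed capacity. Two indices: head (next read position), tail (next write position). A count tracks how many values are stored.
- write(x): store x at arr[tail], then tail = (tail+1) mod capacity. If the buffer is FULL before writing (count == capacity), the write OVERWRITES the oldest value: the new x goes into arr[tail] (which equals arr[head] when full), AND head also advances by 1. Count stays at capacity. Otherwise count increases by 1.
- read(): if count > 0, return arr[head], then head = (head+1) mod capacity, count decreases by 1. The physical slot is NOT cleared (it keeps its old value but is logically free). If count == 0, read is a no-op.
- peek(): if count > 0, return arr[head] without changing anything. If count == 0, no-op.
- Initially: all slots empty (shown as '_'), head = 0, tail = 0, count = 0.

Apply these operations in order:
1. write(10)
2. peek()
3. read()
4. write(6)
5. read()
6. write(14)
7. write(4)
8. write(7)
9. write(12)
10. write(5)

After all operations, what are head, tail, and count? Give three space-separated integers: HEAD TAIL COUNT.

Answer: 3 3 4

Derivation:
After op 1 (write(10)): arr=[10 _ _ _] head=0 tail=1 count=1
After op 2 (peek()): arr=[10 _ _ _] head=0 tail=1 count=1
After op 3 (read()): arr=[10 _ _ _] head=1 tail=1 count=0
After op 4 (write(6)): arr=[10 6 _ _] head=1 tail=2 count=1
After op 5 (read()): arr=[10 6 _ _] head=2 tail=2 count=0
After op 6 (write(14)): arr=[10 6 14 _] head=2 tail=3 count=1
After op 7 (write(4)): arr=[10 6 14 4] head=2 tail=0 count=2
After op 8 (write(7)): arr=[7 6 14 4] head=2 tail=1 count=3
After op 9 (write(12)): arr=[7 12 14 4] head=2 tail=2 count=4
After op 10 (write(5)): arr=[7 12 5 4] head=3 tail=3 count=4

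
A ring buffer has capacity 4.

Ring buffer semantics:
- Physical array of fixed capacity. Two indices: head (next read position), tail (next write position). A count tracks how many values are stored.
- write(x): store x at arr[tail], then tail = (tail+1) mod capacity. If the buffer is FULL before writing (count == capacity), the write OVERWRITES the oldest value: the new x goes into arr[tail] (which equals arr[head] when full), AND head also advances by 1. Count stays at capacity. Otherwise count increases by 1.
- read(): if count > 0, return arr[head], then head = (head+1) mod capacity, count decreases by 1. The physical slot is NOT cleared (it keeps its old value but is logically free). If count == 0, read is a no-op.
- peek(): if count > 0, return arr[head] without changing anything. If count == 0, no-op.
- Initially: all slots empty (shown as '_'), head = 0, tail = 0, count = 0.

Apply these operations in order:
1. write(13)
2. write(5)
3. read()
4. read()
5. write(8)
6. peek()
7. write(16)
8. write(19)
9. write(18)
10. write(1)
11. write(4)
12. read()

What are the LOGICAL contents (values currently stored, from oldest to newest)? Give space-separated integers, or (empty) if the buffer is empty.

Answer: 18 1 4

Derivation:
After op 1 (write(13)): arr=[13 _ _ _] head=0 tail=1 count=1
After op 2 (write(5)): arr=[13 5 _ _] head=0 tail=2 count=2
After op 3 (read()): arr=[13 5 _ _] head=1 tail=2 count=1
After op 4 (read()): arr=[13 5 _ _] head=2 tail=2 count=0
After op 5 (write(8)): arr=[13 5 8 _] head=2 tail=3 count=1
After op 6 (peek()): arr=[13 5 8 _] head=2 tail=3 count=1
After op 7 (write(16)): arr=[13 5 8 16] head=2 tail=0 count=2
After op 8 (write(19)): arr=[19 5 8 16] head=2 tail=1 count=3
After op 9 (write(18)): arr=[19 18 8 16] head=2 tail=2 count=4
After op 10 (write(1)): arr=[19 18 1 16] head=3 tail=3 count=4
After op 11 (write(4)): arr=[19 18 1 4] head=0 tail=0 count=4
After op 12 (read()): arr=[19 18 1 4] head=1 tail=0 count=3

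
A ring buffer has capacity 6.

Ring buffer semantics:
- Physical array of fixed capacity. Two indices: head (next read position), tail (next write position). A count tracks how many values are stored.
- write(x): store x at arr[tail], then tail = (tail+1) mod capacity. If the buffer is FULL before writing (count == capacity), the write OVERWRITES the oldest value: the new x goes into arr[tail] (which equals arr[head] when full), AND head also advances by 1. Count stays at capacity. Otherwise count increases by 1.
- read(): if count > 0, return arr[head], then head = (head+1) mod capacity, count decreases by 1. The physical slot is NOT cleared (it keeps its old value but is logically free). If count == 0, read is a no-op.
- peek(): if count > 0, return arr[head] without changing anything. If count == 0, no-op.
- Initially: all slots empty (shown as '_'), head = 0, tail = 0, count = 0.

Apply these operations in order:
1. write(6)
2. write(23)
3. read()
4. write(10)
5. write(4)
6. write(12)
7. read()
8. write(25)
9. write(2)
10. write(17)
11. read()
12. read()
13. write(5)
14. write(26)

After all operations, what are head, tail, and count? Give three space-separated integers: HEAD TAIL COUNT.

After op 1 (write(6)): arr=[6 _ _ _ _ _] head=0 tail=1 count=1
After op 2 (write(23)): arr=[6 23 _ _ _ _] head=0 tail=2 count=2
After op 3 (read()): arr=[6 23 _ _ _ _] head=1 tail=2 count=1
After op 4 (write(10)): arr=[6 23 10 _ _ _] head=1 tail=3 count=2
After op 5 (write(4)): arr=[6 23 10 4 _ _] head=1 tail=4 count=3
After op 6 (write(12)): arr=[6 23 10 4 12 _] head=1 tail=5 count=4
After op 7 (read()): arr=[6 23 10 4 12 _] head=2 tail=5 count=3
After op 8 (write(25)): arr=[6 23 10 4 12 25] head=2 tail=0 count=4
After op 9 (write(2)): arr=[2 23 10 4 12 25] head=2 tail=1 count=5
After op 10 (write(17)): arr=[2 17 10 4 12 25] head=2 tail=2 count=6
After op 11 (read()): arr=[2 17 10 4 12 25] head=3 tail=2 count=5
After op 12 (read()): arr=[2 17 10 4 12 25] head=4 tail=2 count=4
After op 13 (write(5)): arr=[2 17 5 4 12 25] head=4 tail=3 count=5
After op 14 (write(26)): arr=[2 17 5 26 12 25] head=4 tail=4 count=6

Answer: 4 4 6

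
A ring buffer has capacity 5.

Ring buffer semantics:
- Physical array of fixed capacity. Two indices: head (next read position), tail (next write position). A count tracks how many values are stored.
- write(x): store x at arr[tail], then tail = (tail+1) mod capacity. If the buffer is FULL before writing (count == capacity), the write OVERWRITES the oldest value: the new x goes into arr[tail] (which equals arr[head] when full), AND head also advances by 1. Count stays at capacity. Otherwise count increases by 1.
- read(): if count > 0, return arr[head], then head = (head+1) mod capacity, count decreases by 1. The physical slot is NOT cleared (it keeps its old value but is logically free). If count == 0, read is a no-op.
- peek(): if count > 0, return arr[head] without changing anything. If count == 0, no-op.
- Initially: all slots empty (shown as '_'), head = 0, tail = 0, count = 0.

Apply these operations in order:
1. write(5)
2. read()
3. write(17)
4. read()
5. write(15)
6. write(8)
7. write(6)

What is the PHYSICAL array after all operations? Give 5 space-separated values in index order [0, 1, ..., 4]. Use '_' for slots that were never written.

Answer: 5 17 15 8 6

Derivation:
After op 1 (write(5)): arr=[5 _ _ _ _] head=0 tail=1 count=1
After op 2 (read()): arr=[5 _ _ _ _] head=1 tail=1 count=0
After op 3 (write(17)): arr=[5 17 _ _ _] head=1 tail=2 count=1
After op 4 (read()): arr=[5 17 _ _ _] head=2 tail=2 count=0
After op 5 (write(15)): arr=[5 17 15 _ _] head=2 tail=3 count=1
After op 6 (write(8)): arr=[5 17 15 8 _] head=2 tail=4 count=2
After op 7 (write(6)): arr=[5 17 15 8 6] head=2 tail=0 count=3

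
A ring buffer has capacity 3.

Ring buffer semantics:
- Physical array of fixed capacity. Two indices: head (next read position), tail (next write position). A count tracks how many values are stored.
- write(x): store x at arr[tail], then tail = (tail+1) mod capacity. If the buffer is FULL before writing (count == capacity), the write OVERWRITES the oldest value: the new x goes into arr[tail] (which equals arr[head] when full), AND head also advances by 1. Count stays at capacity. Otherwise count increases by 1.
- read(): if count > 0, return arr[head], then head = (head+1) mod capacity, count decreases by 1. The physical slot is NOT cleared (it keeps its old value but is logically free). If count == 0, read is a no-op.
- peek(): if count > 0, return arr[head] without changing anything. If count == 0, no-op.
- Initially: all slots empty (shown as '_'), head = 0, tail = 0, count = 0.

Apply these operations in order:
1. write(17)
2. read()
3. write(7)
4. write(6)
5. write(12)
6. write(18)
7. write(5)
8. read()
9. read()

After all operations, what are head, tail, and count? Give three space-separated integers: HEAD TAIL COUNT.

Answer: 2 0 1

Derivation:
After op 1 (write(17)): arr=[17 _ _] head=0 tail=1 count=1
After op 2 (read()): arr=[17 _ _] head=1 tail=1 count=0
After op 3 (write(7)): arr=[17 7 _] head=1 tail=2 count=1
After op 4 (write(6)): arr=[17 7 6] head=1 tail=0 count=2
After op 5 (write(12)): arr=[12 7 6] head=1 tail=1 count=3
After op 6 (write(18)): arr=[12 18 6] head=2 tail=2 count=3
After op 7 (write(5)): arr=[12 18 5] head=0 tail=0 count=3
After op 8 (read()): arr=[12 18 5] head=1 tail=0 count=2
After op 9 (read()): arr=[12 18 5] head=2 tail=0 count=1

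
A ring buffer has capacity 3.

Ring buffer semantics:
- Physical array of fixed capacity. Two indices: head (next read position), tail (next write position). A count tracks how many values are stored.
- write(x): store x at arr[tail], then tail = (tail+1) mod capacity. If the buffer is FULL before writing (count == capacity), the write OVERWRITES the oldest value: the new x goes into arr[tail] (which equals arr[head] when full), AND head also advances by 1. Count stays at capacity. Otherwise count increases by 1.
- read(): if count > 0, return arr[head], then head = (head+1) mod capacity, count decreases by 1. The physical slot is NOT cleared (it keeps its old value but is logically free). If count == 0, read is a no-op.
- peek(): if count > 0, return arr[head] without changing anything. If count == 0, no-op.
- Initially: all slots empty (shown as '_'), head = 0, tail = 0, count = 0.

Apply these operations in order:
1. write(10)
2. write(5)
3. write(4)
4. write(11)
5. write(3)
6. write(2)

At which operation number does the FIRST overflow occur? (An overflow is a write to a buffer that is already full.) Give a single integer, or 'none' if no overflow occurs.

Answer: 4

Derivation:
After op 1 (write(10)): arr=[10 _ _] head=0 tail=1 count=1
After op 2 (write(5)): arr=[10 5 _] head=0 tail=2 count=2
After op 3 (write(4)): arr=[10 5 4] head=0 tail=0 count=3
After op 4 (write(11)): arr=[11 5 4] head=1 tail=1 count=3
After op 5 (write(3)): arr=[11 3 4] head=2 tail=2 count=3
After op 6 (write(2)): arr=[11 3 2] head=0 tail=0 count=3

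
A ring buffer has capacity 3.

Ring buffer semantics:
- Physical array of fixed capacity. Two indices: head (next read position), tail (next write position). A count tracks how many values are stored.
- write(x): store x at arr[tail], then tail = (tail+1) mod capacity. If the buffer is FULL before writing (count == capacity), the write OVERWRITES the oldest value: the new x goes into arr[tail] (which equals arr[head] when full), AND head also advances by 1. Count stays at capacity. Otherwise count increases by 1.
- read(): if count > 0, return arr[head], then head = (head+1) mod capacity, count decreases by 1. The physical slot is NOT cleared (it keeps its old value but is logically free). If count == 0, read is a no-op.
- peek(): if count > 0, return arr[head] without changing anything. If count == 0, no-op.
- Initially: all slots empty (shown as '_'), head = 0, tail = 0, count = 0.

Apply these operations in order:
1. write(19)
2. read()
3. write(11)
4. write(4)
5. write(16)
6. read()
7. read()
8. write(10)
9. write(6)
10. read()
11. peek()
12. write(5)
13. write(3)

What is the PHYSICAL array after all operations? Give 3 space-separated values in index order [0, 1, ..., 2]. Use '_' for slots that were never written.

After op 1 (write(19)): arr=[19 _ _] head=0 tail=1 count=1
After op 2 (read()): arr=[19 _ _] head=1 tail=1 count=0
After op 3 (write(11)): arr=[19 11 _] head=1 tail=2 count=1
After op 4 (write(4)): arr=[19 11 4] head=1 tail=0 count=2
After op 5 (write(16)): arr=[16 11 4] head=1 tail=1 count=3
After op 6 (read()): arr=[16 11 4] head=2 tail=1 count=2
After op 7 (read()): arr=[16 11 4] head=0 tail=1 count=1
After op 8 (write(10)): arr=[16 10 4] head=0 tail=2 count=2
After op 9 (write(6)): arr=[16 10 6] head=0 tail=0 count=3
After op 10 (read()): arr=[16 10 6] head=1 tail=0 count=2
After op 11 (peek()): arr=[16 10 6] head=1 tail=0 count=2
After op 12 (write(5)): arr=[5 10 6] head=1 tail=1 count=3
After op 13 (write(3)): arr=[5 3 6] head=2 tail=2 count=3

Answer: 5 3 6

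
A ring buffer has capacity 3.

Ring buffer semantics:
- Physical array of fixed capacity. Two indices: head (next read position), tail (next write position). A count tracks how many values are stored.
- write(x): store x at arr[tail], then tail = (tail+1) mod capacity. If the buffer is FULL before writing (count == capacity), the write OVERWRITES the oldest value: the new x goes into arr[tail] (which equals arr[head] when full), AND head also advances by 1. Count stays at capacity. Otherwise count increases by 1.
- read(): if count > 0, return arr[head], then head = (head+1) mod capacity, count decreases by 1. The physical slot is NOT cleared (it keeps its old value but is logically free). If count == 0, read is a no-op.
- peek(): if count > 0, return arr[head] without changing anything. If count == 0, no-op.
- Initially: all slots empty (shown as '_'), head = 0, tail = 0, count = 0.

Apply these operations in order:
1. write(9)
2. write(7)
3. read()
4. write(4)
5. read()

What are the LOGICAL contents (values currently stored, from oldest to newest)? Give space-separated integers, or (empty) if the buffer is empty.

After op 1 (write(9)): arr=[9 _ _] head=0 tail=1 count=1
After op 2 (write(7)): arr=[9 7 _] head=0 tail=2 count=2
After op 3 (read()): arr=[9 7 _] head=1 tail=2 count=1
After op 4 (write(4)): arr=[9 7 4] head=1 tail=0 count=2
After op 5 (read()): arr=[9 7 4] head=2 tail=0 count=1

Answer: 4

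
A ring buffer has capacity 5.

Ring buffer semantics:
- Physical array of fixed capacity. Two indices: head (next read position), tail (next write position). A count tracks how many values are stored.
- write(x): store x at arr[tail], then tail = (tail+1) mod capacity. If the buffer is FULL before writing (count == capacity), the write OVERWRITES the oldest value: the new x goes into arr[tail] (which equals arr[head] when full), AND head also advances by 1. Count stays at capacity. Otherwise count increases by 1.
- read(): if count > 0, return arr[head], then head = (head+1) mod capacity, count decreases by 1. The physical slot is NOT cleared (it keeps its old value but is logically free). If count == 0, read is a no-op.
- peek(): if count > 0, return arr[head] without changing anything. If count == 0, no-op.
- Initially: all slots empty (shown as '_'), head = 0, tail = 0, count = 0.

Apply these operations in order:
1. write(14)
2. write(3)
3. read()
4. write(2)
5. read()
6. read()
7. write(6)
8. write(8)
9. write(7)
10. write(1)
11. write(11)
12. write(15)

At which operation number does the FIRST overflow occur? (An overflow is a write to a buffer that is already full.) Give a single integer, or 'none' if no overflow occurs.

After op 1 (write(14)): arr=[14 _ _ _ _] head=0 tail=1 count=1
After op 2 (write(3)): arr=[14 3 _ _ _] head=0 tail=2 count=2
After op 3 (read()): arr=[14 3 _ _ _] head=1 tail=2 count=1
After op 4 (write(2)): arr=[14 3 2 _ _] head=1 tail=3 count=2
After op 5 (read()): arr=[14 3 2 _ _] head=2 tail=3 count=1
After op 6 (read()): arr=[14 3 2 _ _] head=3 tail=3 count=0
After op 7 (write(6)): arr=[14 3 2 6 _] head=3 tail=4 count=1
After op 8 (write(8)): arr=[14 3 2 6 8] head=3 tail=0 count=2
After op 9 (write(7)): arr=[7 3 2 6 8] head=3 tail=1 count=3
After op 10 (write(1)): arr=[7 1 2 6 8] head=3 tail=2 count=4
After op 11 (write(11)): arr=[7 1 11 6 8] head=3 tail=3 count=5
After op 12 (write(15)): arr=[7 1 11 15 8] head=4 tail=4 count=5

Answer: 12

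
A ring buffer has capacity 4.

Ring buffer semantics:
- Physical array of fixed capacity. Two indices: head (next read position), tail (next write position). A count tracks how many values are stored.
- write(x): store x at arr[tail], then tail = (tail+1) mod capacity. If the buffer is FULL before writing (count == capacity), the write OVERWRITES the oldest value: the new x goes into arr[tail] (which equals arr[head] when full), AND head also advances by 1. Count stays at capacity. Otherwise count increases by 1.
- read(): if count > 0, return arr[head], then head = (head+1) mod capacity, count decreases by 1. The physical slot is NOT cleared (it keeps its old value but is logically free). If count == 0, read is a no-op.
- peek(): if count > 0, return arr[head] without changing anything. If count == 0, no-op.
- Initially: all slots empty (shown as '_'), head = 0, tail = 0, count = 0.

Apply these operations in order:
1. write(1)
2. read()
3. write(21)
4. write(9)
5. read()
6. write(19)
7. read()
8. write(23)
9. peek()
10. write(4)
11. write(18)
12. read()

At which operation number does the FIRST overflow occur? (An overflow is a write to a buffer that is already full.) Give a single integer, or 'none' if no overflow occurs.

After op 1 (write(1)): arr=[1 _ _ _] head=0 tail=1 count=1
After op 2 (read()): arr=[1 _ _ _] head=1 tail=1 count=0
After op 3 (write(21)): arr=[1 21 _ _] head=1 tail=2 count=1
After op 4 (write(9)): arr=[1 21 9 _] head=1 tail=3 count=2
After op 5 (read()): arr=[1 21 9 _] head=2 tail=3 count=1
After op 6 (write(19)): arr=[1 21 9 19] head=2 tail=0 count=2
After op 7 (read()): arr=[1 21 9 19] head=3 tail=0 count=1
After op 8 (write(23)): arr=[23 21 9 19] head=3 tail=1 count=2
After op 9 (peek()): arr=[23 21 9 19] head=3 tail=1 count=2
After op 10 (write(4)): arr=[23 4 9 19] head=3 tail=2 count=3
After op 11 (write(18)): arr=[23 4 18 19] head=3 tail=3 count=4
After op 12 (read()): arr=[23 4 18 19] head=0 tail=3 count=3

Answer: none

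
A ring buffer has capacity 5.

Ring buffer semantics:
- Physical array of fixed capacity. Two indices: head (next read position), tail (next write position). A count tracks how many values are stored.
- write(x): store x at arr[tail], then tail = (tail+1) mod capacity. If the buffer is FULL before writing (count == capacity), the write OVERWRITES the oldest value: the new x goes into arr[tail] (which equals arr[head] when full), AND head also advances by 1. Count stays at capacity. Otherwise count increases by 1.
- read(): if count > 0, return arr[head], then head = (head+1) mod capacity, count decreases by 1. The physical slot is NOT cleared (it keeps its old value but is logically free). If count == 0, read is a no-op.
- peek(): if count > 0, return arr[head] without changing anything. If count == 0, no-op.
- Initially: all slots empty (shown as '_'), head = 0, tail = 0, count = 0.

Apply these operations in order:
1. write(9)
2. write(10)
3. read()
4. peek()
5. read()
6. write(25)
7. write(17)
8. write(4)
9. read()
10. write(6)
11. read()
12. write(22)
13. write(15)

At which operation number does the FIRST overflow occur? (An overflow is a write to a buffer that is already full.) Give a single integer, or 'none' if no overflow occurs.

Answer: none

Derivation:
After op 1 (write(9)): arr=[9 _ _ _ _] head=0 tail=1 count=1
After op 2 (write(10)): arr=[9 10 _ _ _] head=0 tail=2 count=2
After op 3 (read()): arr=[9 10 _ _ _] head=1 tail=2 count=1
After op 4 (peek()): arr=[9 10 _ _ _] head=1 tail=2 count=1
After op 5 (read()): arr=[9 10 _ _ _] head=2 tail=2 count=0
After op 6 (write(25)): arr=[9 10 25 _ _] head=2 tail=3 count=1
After op 7 (write(17)): arr=[9 10 25 17 _] head=2 tail=4 count=2
After op 8 (write(4)): arr=[9 10 25 17 4] head=2 tail=0 count=3
After op 9 (read()): arr=[9 10 25 17 4] head=3 tail=0 count=2
After op 10 (write(6)): arr=[6 10 25 17 4] head=3 tail=1 count=3
After op 11 (read()): arr=[6 10 25 17 4] head=4 tail=1 count=2
After op 12 (write(22)): arr=[6 22 25 17 4] head=4 tail=2 count=3
After op 13 (write(15)): arr=[6 22 15 17 4] head=4 tail=3 count=4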